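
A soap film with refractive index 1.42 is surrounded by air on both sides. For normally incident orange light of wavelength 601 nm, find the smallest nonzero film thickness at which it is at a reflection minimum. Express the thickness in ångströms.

2116 Å

Ray reflecting at the top interface goes from n = 1.0 toward n = 1.42: a half-wave phase shift.
Bottom surface (1.42 → 1.0): reflection off a lower-index medium gives no phase shift.
Exactly one π shift → a net half-wave offset.
For minimum reflection here: 2 n t = m λ.
Minimum nonzero at m = 1: t = λ / (2 n) = 601 / (2 × 1.42) = 212 nm.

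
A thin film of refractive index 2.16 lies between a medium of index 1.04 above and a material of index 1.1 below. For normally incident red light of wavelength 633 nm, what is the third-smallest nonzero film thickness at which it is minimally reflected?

Ray reflecting at the top interface goes from n = 1.04 toward n = 2.16: a half-wave phase shift.
Ray reflecting at the bottom interface goes from n = 2.16 toward n = 1.1: no phase shift.
The two reflections differ by half a wavelength.
So the condition for destructive reflection is 2 n t = m λ.
The third-smallest nonzero thickness corresponds to m = 3: t = m λ / (2 n) = 3.00 × 633 / (2 × 2.16) = 440 nm.

440 nm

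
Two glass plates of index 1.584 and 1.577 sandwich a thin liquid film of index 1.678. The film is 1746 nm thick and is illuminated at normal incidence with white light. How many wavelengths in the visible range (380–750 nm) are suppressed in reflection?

8

At the upper boundary (n = 1.584 to n = 1.678) the reflected ray undergoes a half-wave phase shift.
Bottom surface (1.678 → 1.577): reflection off a lower-index medium gives no phase shift.
The two reflections differ by half a wavelength.
With one net inversion, destructive interference in reflection requires 2 n t = m λ.
λ = 2 n t / m = 5860 / m nm.
m=7: 837 nm (IR); m=8: 732 nm (visible); m=9: 651 nm (visible); m=10: 586 nm (visible); m=11: 533 nm (visible); m=12: 488 nm (visible); m=13: 451 nm (visible); m=14: 419 nm (visible); m=15: 391 nm (visible); m=16: 366 nm (UV).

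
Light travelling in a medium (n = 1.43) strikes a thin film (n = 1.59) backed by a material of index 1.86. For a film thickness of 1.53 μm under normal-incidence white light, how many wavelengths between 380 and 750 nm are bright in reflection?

Ray reflecting at the top interface goes from n = 1.43 toward n = 1.59: a half-wave phase shift.
Bottom surface (1.59 → 1.86): reflection off a higher-index medium gives a half-wave phase shift.
Zero or two π shifts → no net half-wave offset.
With no net inversion, constructive interference in reflection requires 2 n t = m λ.
λ = 2 n t / m = 4865 / m nm.
m=6: 811 nm (IR); m=7: 695 nm (visible); m=8: 608 nm (visible); m=9: 541 nm (visible); m=10: 487 nm (visible); m=11: 442 nm (visible); m=12: 405 nm (visible); m=13: 374 nm (UV).

6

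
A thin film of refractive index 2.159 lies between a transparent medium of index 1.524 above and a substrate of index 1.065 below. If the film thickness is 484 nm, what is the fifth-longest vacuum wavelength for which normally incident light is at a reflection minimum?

At the upper boundary (n = 1.524 to n = 2.159) the reflected ray undergoes a half-wave phase shift.
Ray reflecting at the bottom interface goes from n = 2.159 toward n = 1.065: no phase shift.
The two reflections differ by half a wavelength.
For weak reflection here: 2 n t = m λ.
λ = 2 n t / m. The fifth-longest wavelength is m = 5: λ = 2 × 2.159 × 484 / 5.00 = 418 nm.

418 nm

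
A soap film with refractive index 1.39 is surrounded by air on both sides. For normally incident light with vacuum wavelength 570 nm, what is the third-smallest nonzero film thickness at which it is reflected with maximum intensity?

Ray reflecting at the top interface goes from n = 1.0 toward n = 1.39: a half-wave phase shift.
Bottom surface (1.39 → 1.0): reflection off a lower-index medium gives no phase shift.
The two reflections differ by half a wavelength.
So the condition for constructive reflection is 2 n t = (m + ½) λ.
The third-smallest nonzero thickness corresponds to m = 2: t = (m + ½) λ / (2 n) = 2.50 × 570 / (2 × 1.39) = 513 nm.

513 nm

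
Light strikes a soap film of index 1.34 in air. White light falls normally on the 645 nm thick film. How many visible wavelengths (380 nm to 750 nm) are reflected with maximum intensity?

Top surface (1.0 → 1.34): reflection off a higher-index medium gives a half-wave phase shift.
Bottom surface (1.34 → 1.0): reflection off a lower-index medium gives no phase shift.
Exactly one π shift → a net half-wave offset.
So the condition for constructive reflection is 2 n t = (m + ½) λ.
λ = 2 n t / (m + ½) = 1729 / (m + ½) nm.
m=1: 1152 nm (IR); m=2: 691 nm (visible); m=3: 494 nm (visible); m=4: 384 nm (visible); m=5: 314 nm (UV).

3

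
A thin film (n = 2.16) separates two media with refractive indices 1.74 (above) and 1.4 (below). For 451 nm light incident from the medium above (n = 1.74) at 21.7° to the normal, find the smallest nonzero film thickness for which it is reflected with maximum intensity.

Top surface (1.74 → 2.16): reflection off a higher-index medium gives a half-wave phase shift.
Ray reflecting at the bottom interface goes from n = 2.16 toward n = 1.4: no phase shift.
Exactly one π shift → a net half-wave offset.
With one net inversion, constructive interference in reflection requires 2 n t cos θ_r = (m + ½) λ.
Snell's law: 1.74 sin 21.7° = 2.16 sin θ_r → sin θ_r = 0.298, cos θ_r = 0.955.
Minimum at m = 0: t = λ / (4 n cos θ_r) = 451 / (4 × 2.16 × 0.955) = 54.7 nm.

54.7 nm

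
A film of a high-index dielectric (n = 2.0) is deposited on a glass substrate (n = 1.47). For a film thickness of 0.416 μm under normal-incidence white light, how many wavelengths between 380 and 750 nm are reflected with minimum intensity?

2

Ray reflecting at the top interface goes from n = 1.0 toward n = 2.0: a half-wave phase shift.
At the lower boundary (n = 2.0 to n = 1.47) the reflected ray undergoes no phase shift.
Net: one phase inversion between the two reflected rays.
For weak reflection here: 2 n t = m λ.
λ = 2 n t / m = 1664 / m nm.
m=2: 832 nm (IR); m=3: 555 nm (visible); m=4: 416 nm (visible); m=5: 333 nm (UV).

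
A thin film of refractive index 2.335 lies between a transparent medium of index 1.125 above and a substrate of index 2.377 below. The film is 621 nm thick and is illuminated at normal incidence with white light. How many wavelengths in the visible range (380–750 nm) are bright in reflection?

4

Ray reflecting at the top interface goes from n = 1.125 toward n = 2.335: a half-wave phase shift.
At the lower boundary (n = 2.335 to n = 2.377) the reflected ray undergoes a half-wave phase shift.
Zero or two π shifts → no net half-wave offset.
With no net inversion, constructive interference in reflection requires 2 n t = m λ.
λ = 2 n t / m = 2900 / m nm.
m=3: 967 nm (IR); m=4: 725 nm (visible); m=5: 580 nm (visible); m=6: 483 nm (visible); m=7: 414 nm (visible); m=8: 363 nm (UV).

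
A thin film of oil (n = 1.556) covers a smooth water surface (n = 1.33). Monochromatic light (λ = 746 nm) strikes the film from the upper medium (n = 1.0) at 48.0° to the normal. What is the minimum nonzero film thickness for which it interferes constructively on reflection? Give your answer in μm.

At the upper boundary (n = 1.0 to n = 1.556) the reflected ray undergoes a half-wave phase shift.
Bottom surface (1.556 → 1.33): reflection off a lower-index medium gives no phase shift.
Exactly one π shift → a net half-wave offset.
For bright reflection here: 2 n t cos θ_r = (m + ½) λ.
Snell's law: 1.0 sin 48.0° = 1.556 sin θ_r → sin θ_r = 0.478, cos θ_r = 0.879.
Minimum at m = 0: t = λ / (4 n cos θ_r) = 746 / (4 × 1.556 × 0.879) = 136 nm.

0.136 μm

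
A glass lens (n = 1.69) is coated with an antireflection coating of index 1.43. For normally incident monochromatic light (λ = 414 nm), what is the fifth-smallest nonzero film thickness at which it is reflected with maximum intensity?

724 nm

Ray reflecting at the top interface goes from n = 1.0 toward n = 1.43: a half-wave phase shift.
Bottom surface (1.43 → 1.69): reflection off a higher-index medium gives a half-wave phase shift.
The two reflections carry the same phase change, so no net offset.
For bright reflection here: 2 n t = m λ.
The fifth-smallest nonzero thickness corresponds to m = 5: t = m λ / (2 n) = 5.00 × 414 / (2 × 1.43) = 724 nm.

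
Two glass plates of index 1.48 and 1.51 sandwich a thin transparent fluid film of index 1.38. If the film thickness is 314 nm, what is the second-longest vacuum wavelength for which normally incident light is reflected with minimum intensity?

433 nm

Ray reflecting at the top interface goes from n = 1.48 toward n = 1.38: no phase shift.
Ray reflecting at the bottom interface goes from n = 1.38 toward n = 1.51: a half-wave phase shift.
Exactly one π shift → a net half-wave offset.
So the condition for destructive reflection is 2 n t = m λ.
λ = 2 n t / m. The second-longest wavelength is m = 2: λ = 2 × 1.38 × 314 / 2.00 = 433 nm.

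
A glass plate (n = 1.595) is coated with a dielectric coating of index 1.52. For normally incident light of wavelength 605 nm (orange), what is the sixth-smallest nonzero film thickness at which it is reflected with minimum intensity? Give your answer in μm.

Ray reflecting at the top interface goes from n = 1.0 toward n = 1.52: a half-wave phase shift.
At the lower boundary (n = 1.52 to n = 1.595) the reflected ray undergoes a half-wave phase shift.
The two reflections carry the same phase change, so no net offset.
With no net inversion, destructive interference in reflection requires 2 n t = (m + ½) λ.
The sixth-smallest nonzero thickness corresponds to m = 5: t = (m + ½) λ / (2 n) = 5.50 × 605 / (2 × 1.52) = 1095 nm.

1.09 μm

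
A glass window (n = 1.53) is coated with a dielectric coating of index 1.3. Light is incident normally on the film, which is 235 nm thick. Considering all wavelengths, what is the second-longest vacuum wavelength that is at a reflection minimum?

At the upper boundary (n = 1.0 to n = 1.3) the reflected ray undergoes a half-wave phase shift.
Bottom surface (1.3 → 1.53): reflection off a higher-index medium gives a half-wave phase shift.
The two reflections carry the same phase change, so no net offset.
With no net inversion, destructive interference in reflection requires 2 n t = (m + ½) λ.
λ = 2 n t / (m + ½). The second-longest wavelength is m = 1: λ = 2 × 1.3 × 235 / 1.50 = 407 nm.

407 nm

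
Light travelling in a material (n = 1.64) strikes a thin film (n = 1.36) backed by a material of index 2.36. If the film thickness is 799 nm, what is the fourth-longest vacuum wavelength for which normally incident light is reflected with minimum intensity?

543 nm

Ray reflecting at the top interface goes from n = 1.64 toward n = 1.36: no phase shift.
Ray reflecting at the bottom interface goes from n = 1.36 toward n = 2.36: a half-wave phase shift.
The two reflections differ by half a wavelength.
So the condition for destructive reflection is 2 n t = m λ.
λ = 2 n t / m. The fourth-longest wavelength is m = 4: λ = 2 × 1.36 × 799 / 4.00 = 543 nm.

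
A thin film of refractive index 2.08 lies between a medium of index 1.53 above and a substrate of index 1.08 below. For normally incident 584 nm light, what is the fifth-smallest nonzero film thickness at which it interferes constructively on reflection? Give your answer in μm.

0.632 μm

Top surface (1.53 → 2.08): reflection off a higher-index medium gives a half-wave phase shift.
Bottom surface (2.08 → 1.08): reflection off a lower-index medium gives no phase shift.
Exactly one π shift → a net half-wave offset.
So the condition for constructive reflection is 2 n t = (m + ½) λ.
The fifth-smallest nonzero thickness corresponds to m = 4: t = (m + ½) λ / (2 n) = 4.50 × 584 / (2 × 2.08) = 632 nm.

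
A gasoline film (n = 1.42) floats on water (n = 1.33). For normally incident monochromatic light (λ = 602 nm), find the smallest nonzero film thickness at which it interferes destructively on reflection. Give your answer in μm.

At the upper boundary (n = 1.0 to n = 1.42) the reflected ray undergoes a half-wave phase shift.
Bottom surface (1.42 → 1.33): reflection off a lower-index medium gives no phase shift.
Net: one phase inversion between the two reflected rays.
For weak reflection here: 2 n t = m λ.
Minimum nonzero at m = 1: t = λ / (2 n) = 602 / (2 × 1.42) = 212 nm.

0.212 μm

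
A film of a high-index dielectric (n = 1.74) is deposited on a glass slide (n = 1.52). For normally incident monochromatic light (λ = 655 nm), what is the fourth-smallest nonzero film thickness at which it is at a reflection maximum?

Top surface (1.0 → 1.74): reflection off a higher-index medium gives a half-wave phase shift.
At the lower boundary (n = 1.74 to n = 1.52) the reflected ray undergoes no phase shift.
Exactly one π shift → a net half-wave offset.
For maximum reflection here: 2 n t = (m + ½) λ.
The fourth-smallest nonzero thickness corresponds to m = 3: t = (m + ½) λ / (2 n) = 3.50 × 655 / (2 × 1.74) = 659 nm.

659 nm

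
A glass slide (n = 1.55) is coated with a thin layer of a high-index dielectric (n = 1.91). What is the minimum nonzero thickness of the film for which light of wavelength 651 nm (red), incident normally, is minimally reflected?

170 nm

Ray reflecting at the top interface goes from n = 1.0 toward n = 1.91: a half-wave phase shift.
At the lower boundary (n = 1.91 to n = 1.55) the reflected ray undergoes no phase shift.
The two reflections differ by half a wavelength.
So the condition for destructive reflection is 2 n t = m λ.
Minimum nonzero at m = 1: t = λ / (2 n) = 651 / (2 × 1.91) = 170 nm.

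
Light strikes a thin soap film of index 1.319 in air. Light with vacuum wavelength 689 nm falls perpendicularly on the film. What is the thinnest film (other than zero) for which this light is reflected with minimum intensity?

261 nm

At the upper boundary (n = 1.0 to n = 1.319) the reflected ray undergoes a half-wave phase shift.
Ray reflecting at the bottom interface goes from n = 1.319 toward n = 1.0: no phase shift.
Exactly one π shift → a net half-wave offset.
For weak reflection here: 2 n t = m λ.
Minimum nonzero at m = 1: t = λ / (2 n) = 689 / (2 × 1.319) = 261 nm.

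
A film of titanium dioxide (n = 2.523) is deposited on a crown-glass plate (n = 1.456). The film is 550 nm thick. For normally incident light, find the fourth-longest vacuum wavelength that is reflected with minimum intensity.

694 nm

At the upper boundary (n = 1.0 to n = 2.523) the reflected ray undergoes a half-wave phase shift.
Bottom surface (2.523 → 1.456): reflection off a lower-index medium gives no phase shift.
The two reflections differ by half a wavelength.
For weak reflection here: 2 n t = m λ.
λ = 2 n t / m. The fourth-longest wavelength is m = 4: λ = 2 × 2.523 × 550 / 4.00 = 694 nm.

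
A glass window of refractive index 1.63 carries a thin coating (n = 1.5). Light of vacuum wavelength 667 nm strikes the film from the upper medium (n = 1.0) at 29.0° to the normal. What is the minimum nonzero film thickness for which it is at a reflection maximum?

235 nm

Ray reflecting at the top interface goes from n = 1.0 toward n = 1.5: a half-wave phase shift.
Ray reflecting at the bottom interface goes from n = 1.5 toward n = 1.63: a half-wave phase shift.
Net: no relative phase inversion (both shifts match).
For strong reflection here: 2 n t cos θ_r = m λ.
Snell's law: 1.0 sin 29.0° = 1.5 sin θ_r → sin θ_r = 0.323, cos θ_r = 0.946.
Minimum nonzero at m = 1: t = λ / (2 n cos θ_r) = 667 / (2 × 1.5 × 0.946) = 235 nm.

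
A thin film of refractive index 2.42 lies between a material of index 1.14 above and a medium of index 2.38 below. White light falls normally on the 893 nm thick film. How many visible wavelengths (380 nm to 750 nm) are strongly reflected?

Top surface (1.14 → 2.42): reflection off a higher-index medium gives a half-wave phase shift.
Bottom surface (2.42 → 2.38): reflection off a lower-index medium gives no phase shift.
Net: one phase inversion between the two reflected rays.
With one net inversion, constructive interference in reflection requires 2 n t = (m + ½) λ.
λ = 2 n t / (m + ½) = 4322 / (m + ½) nm.
m=5: 786 nm (IR); m=6: 665 nm (visible); m=7: 576 nm (visible); m=8: 508 nm (visible); m=9: 455 nm (visible); m=10: 412 nm (visible); m=11: 376 nm (UV).

5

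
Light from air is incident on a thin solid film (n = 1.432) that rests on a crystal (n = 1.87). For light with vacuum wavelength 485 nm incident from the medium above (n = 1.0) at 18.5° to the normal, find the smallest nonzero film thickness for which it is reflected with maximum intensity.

Top surface (1.0 → 1.432): reflection off a higher-index medium gives a half-wave phase shift.
At the lower boundary (n = 1.432 to n = 1.87) the reflected ray undergoes a half-wave phase shift.
The two reflections carry the same phase change, so no net offset.
With no net inversion, constructive interference in reflection requires 2 n t cos θ_r = m λ.
Snell's law: 1.0 sin 18.5° = 1.432 sin θ_r → sin θ_r = 0.222, cos θ_r = 0.975.
Minimum nonzero at m = 1: t = λ / (2 n cos θ_r) = 485 / (2 × 1.432 × 0.975) = 174 nm.

174 nm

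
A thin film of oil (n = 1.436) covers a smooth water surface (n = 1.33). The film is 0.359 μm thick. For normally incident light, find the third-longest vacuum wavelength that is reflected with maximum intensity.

Ray reflecting at the top interface goes from n = 1.0 toward n = 1.436: a half-wave phase shift.
Ray reflecting at the bottom interface goes from n = 1.436 toward n = 1.33: no phase shift.
The two reflections differ by half a wavelength.
For strong reflection here: 2 n t = (m + ½) λ.
λ = 2 n t / (m + ½). The third-longest wavelength is m = 2: λ = 2 × 1.436 × 359 / 2.50 = 412 nm.

412 nm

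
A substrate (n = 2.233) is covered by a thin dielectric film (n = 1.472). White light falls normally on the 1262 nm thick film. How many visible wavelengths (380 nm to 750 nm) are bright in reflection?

At the upper boundary (n = 1.0 to n = 1.472) the reflected ray undergoes a half-wave phase shift.
Ray reflecting at the bottom interface goes from n = 1.472 toward n = 2.233: a half-wave phase shift.
Zero or two π shifts → no net half-wave offset.
With no net inversion, constructive interference in reflection requires 2 n t = m λ.
λ = 2 n t / m = 3715 / m nm.
m=4: 929 nm (IR); m=5: 743 nm (visible); m=6: 619 nm (visible); m=7: 531 nm (visible); m=8: 464 nm (visible); m=9: 413 nm (visible); m=10: 372 nm (UV).

5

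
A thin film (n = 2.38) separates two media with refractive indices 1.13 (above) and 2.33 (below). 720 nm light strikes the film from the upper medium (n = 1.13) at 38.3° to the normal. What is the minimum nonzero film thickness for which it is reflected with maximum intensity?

79.1 nm

Top surface (1.13 → 2.38): reflection off a higher-index medium gives a half-wave phase shift.
Bottom surface (2.38 → 2.33): reflection off a lower-index medium gives no phase shift.
Net: one phase inversion between the two reflected rays.
With one net inversion, constructive interference in reflection requires 2 n t cos θ_r = (m + ½) λ.
Snell's law: 1.13 sin 38.3° = 2.38 sin θ_r → sin θ_r = 0.294, cos θ_r = 0.956.
Minimum at m = 0: t = λ / (4 n cos θ_r) = 720 / (4 × 2.38 × 0.956) = 79.1 nm.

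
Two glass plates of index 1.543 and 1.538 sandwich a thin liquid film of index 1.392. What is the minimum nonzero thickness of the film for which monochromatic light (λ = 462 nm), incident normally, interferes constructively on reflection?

Ray reflecting at the top interface goes from n = 1.543 toward n = 1.392: no phase shift.
At the lower boundary (n = 1.392 to n = 1.538) the reflected ray undergoes a half-wave phase shift.
Net: one phase inversion between the two reflected rays.
With one net inversion, constructive interference in reflection requires 2 n t = (m + ½) λ.
Minimum at m = 0: t = λ / (4 n) = 462 / (4 × 1.392) = 83.0 nm.

83.0 nm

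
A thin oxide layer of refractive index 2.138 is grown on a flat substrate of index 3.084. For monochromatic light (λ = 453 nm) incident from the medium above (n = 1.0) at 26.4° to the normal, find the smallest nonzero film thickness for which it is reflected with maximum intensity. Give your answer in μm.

0.108 μm

Ray reflecting at the top interface goes from n = 1.0 toward n = 2.138: a half-wave phase shift.
Bottom surface (2.138 → 3.084): reflection off a higher-index medium gives a half-wave phase shift.
Zero or two π shifts → no net half-wave offset.
With no net inversion, constructive interference in reflection requires 2 n t cos θ_r = m λ.
Snell's law: 1.0 sin 26.4° = 2.138 sin θ_r → sin θ_r = 0.208, cos θ_r = 0.978.
Minimum nonzero at m = 1: t = λ / (2 n cos θ_r) = 453 / (2 × 2.138 × 0.978) = 108 nm.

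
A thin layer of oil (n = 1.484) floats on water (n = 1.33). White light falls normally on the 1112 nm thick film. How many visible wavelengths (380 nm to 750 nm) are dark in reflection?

At the upper boundary (n = 1.0 to n = 1.484) the reflected ray undergoes a half-wave phase shift.
Bottom surface (1.484 → 1.33): reflection off a lower-index medium gives no phase shift.
Exactly one π shift → a net half-wave offset.
With one net inversion, destructive interference in reflection requires 2 n t = m λ.
λ = 2 n t / m = 3300 / m nm.
m=4: 825 nm (IR); m=5: 660 nm (visible); m=6: 550 nm (visible); m=7: 471 nm (visible); m=8: 413 nm (visible); m=9: 367 nm (UV).

4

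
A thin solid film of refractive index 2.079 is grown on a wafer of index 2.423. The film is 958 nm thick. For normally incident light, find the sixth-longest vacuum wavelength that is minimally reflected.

Top surface (1.0 → 2.079): reflection off a higher-index medium gives a half-wave phase shift.
At the lower boundary (n = 2.079 to n = 2.423) the reflected ray undergoes a half-wave phase shift.
Net: no relative phase inversion (both shifts match).
With no net inversion, destructive interference in reflection requires 2 n t = (m + ½) λ.
λ = 2 n t / (m + ½). The sixth-longest wavelength is m = 5: λ = 2 × 2.079 × 958 / 5.50 = 724 nm.

724 nm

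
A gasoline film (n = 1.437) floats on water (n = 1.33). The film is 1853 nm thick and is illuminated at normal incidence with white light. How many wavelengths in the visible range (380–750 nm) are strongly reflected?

Ray reflecting at the top interface goes from n = 1.0 toward n = 1.437: a half-wave phase shift.
Bottom surface (1.437 → 1.33): reflection off a lower-index medium gives no phase shift.
Net: one phase inversion between the two reflected rays.
With one net inversion, constructive interference in reflection requires 2 n t = (m + ½) λ.
λ = 2 n t / (m + ½) = 5326 / (m + ½) nm.
m=6: 819 nm (IR); m=7: 710 nm (visible); m=8: 627 nm (visible); m=9: 561 nm (visible); m=10: 507 nm (visible); m=11: 463 nm (visible); m=12: 426 nm (visible); m=13: 394 nm (visible); m=14: 367 nm (UV).

7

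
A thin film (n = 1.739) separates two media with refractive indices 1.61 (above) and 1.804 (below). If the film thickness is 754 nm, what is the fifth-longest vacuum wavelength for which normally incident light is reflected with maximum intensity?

524 nm

Top surface (1.61 → 1.739): reflection off a higher-index medium gives a half-wave phase shift.
Bottom surface (1.739 → 1.804): reflection off a higher-index medium gives a half-wave phase shift.
Net: no relative phase inversion (both shifts match).
So the condition for constructive reflection is 2 n t = m λ.
λ = 2 n t / m. The fifth-longest wavelength is m = 5: λ = 2 × 1.739 × 754 / 5.00 = 524 nm.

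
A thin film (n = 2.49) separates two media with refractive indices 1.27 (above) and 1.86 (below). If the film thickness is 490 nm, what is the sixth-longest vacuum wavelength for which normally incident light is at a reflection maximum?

444 nm

At the upper boundary (n = 1.27 to n = 2.49) the reflected ray undergoes a half-wave phase shift.
Ray reflecting at the bottom interface goes from n = 2.49 toward n = 1.86: no phase shift.
Exactly one π shift → a net half-wave offset.
So the condition for constructive reflection is 2 n t = (m + ½) λ.
λ = 2 n t / (m + ½). The sixth-longest wavelength is m = 5: λ = 2 × 2.49 × 490 / 5.50 = 444 nm.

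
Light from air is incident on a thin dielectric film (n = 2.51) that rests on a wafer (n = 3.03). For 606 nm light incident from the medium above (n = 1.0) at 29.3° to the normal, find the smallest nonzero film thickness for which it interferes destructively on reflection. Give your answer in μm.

At the upper boundary (n = 1.0 to n = 2.51) the reflected ray undergoes a half-wave phase shift.
Bottom surface (2.51 → 3.03): reflection off a higher-index medium gives a half-wave phase shift.
The two reflections carry the same phase change, so no net offset.
For minimum reflection here: 2 n t cos θ_r = (m + ½) λ.
Snell's law: 1.0 sin 29.3° = 2.51 sin θ_r → sin θ_r = 0.195, cos θ_r = 0.981.
Minimum at m = 0: t = λ / (4 n cos θ_r) = 606 / (4 × 2.51 × 0.981) = 61.5 nm.

0.0615 μm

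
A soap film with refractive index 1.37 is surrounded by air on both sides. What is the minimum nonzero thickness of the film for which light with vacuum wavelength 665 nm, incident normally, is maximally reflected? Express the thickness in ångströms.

Ray reflecting at the top interface goes from n = 1.0 toward n = 1.37: a half-wave phase shift.
Ray reflecting at the bottom interface goes from n = 1.37 toward n = 1.0: no phase shift.
Exactly one π shift → a net half-wave offset.
So the condition for constructive reflection is 2 n t = (m + ½) λ.
Minimum at m = 0: t = λ / (4 n) = 665 / (4 × 1.37) = 121 nm.

1214 Å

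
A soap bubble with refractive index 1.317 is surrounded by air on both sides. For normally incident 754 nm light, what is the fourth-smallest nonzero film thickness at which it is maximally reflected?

1002 nm

Top surface (1.0 → 1.317): reflection off a higher-index medium gives a half-wave phase shift.
Bottom surface (1.317 → 1.0): reflection off a lower-index medium gives no phase shift.
Exactly one π shift → a net half-wave offset.
So the condition for constructive reflection is 2 n t = (m + ½) λ.
The fourth-smallest nonzero thickness corresponds to m = 3: t = (m + ½) λ / (2 n) = 3.50 × 754 / (2 × 1.317) = 1002 nm.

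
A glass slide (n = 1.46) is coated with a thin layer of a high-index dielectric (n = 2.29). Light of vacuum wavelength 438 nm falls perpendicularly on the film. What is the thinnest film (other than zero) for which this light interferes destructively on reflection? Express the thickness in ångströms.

At the upper boundary (n = 1.0 to n = 2.29) the reflected ray undergoes a half-wave phase shift.
At the lower boundary (n = 2.29 to n = 1.46) the reflected ray undergoes no phase shift.
Net: one phase inversion between the two reflected rays.
For minimum reflection here: 2 n t = m λ.
Minimum nonzero at m = 1: t = λ / (2 n) = 438 / (2 × 2.29) = 95.6 nm.

956 Å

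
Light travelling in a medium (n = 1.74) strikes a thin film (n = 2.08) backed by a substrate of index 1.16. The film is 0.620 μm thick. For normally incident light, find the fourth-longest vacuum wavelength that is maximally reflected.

At the upper boundary (n = 1.74 to n = 2.08) the reflected ray undergoes a half-wave phase shift.
Ray reflecting at the bottom interface goes from n = 2.08 toward n = 1.16: no phase shift.
Exactly one π shift → a net half-wave offset.
So the condition for constructive reflection is 2 n t = (m + ½) λ.
λ = 2 n t / (m + ½). The fourth-longest wavelength is m = 3: λ = 2 × 2.08 × 620 / 3.50 = 737 nm.

737 nm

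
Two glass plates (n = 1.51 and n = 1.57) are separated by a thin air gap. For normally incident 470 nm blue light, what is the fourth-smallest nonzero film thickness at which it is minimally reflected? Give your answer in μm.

0.940 μm

Top surface (1.51 → 1.0): reflection off a lower-index medium gives no phase shift.
At the lower boundary (n = 1.0 to n = 1.57) the reflected ray undergoes a half-wave phase shift.
The two reflections differ by half a wavelength.
For weak reflection here: 2 n t = m λ.
The fourth-smallest nonzero thickness corresponds to m = 4: t = m λ / (2 n) = 4.00 × 470 / (2 × 1.0) = 940 nm.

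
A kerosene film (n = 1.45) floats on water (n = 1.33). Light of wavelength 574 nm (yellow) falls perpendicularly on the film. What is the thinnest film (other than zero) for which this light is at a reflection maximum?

99.0 nm

At the upper boundary (n = 1.0 to n = 1.45) the reflected ray undergoes a half-wave phase shift.
Bottom surface (1.45 → 1.33): reflection off a lower-index medium gives no phase shift.
Exactly one π shift → a net half-wave offset.
With one net inversion, constructive interference in reflection requires 2 n t = (m + ½) λ.
Minimum at m = 0: t = λ / (4 n) = 574 / (4 × 1.45) = 99.0 nm.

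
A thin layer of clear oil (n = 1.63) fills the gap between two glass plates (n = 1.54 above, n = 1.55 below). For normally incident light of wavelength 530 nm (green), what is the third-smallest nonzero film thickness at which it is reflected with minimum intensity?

488 nm

At the upper boundary (n = 1.54 to n = 1.63) the reflected ray undergoes a half-wave phase shift.
Ray reflecting at the bottom interface goes from n = 1.63 toward n = 1.55: no phase shift.
Exactly one π shift → a net half-wave offset.
With one net inversion, destructive interference in reflection requires 2 n t = m λ.
The third-smallest nonzero thickness corresponds to m = 3: t = m λ / (2 n) = 3.00 × 530 / (2 × 1.63) = 488 nm.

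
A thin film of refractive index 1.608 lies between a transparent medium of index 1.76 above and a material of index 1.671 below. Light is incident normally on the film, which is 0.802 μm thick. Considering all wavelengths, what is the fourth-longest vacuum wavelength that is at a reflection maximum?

737 nm

Top surface (1.76 → 1.608): reflection off a lower-index medium gives no phase shift.
Ray reflecting at the bottom interface goes from n = 1.608 toward n = 1.671: a half-wave phase shift.
Net: one phase inversion between the two reflected rays.
So the condition for constructive reflection is 2 n t = (m + ½) λ.
λ = 2 n t / (m + ½). The fourth-longest wavelength is m = 3: λ = 2 × 1.608 × 802 / 3.50 = 737 nm.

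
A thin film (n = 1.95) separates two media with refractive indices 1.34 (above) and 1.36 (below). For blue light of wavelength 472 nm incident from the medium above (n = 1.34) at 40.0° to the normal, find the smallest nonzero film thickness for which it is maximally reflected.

67.4 nm

At the upper boundary (n = 1.34 to n = 1.95) the reflected ray undergoes a half-wave phase shift.
At the lower boundary (n = 1.95 to n = 1.36) the reflected ray undergoes no phase shift.
Exactly one π shift → a net half-wave offset.
For strong reflection here: 2 n t cos θ_r = (m + ½) λ.
Snell's law: 1.34 sin 40.0° = 1.95 sin θ_r → sin θ_r = 0.442, cos θ_r = 0.897.
Minimum at m = 0: t = λ / (4 n cos θ_r) = 472 / (4 × 1.95 × 0.897) = 67.4 nm.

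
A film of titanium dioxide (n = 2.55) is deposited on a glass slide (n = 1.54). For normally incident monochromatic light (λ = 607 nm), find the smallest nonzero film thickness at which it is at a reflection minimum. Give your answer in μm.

Ray reflecting at the top interface goes from n = 1.0 toward n = 2.55: a half-wave phase shift.
At the lower boundary (n = 2.55 to n = 1.54) the reflected ray undergoes no phase shift.
Net: one phase inversion between the two reflected rays.
So the condition for destructive reflection is 2 n t = m λ.
Minimum nonzero at m = 1: t = λ / (2 n) = 607 / (2 × 2.55) = 119 nm.

0.119 μm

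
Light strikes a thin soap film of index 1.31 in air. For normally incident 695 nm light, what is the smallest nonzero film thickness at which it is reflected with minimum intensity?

265 nm

At the upper boundary (n = 1.0 to n = 1.31) the reflected ray undergoes a half-wave phase shift.
Ray reflecting at the bottom interface goes from n = 1.31 toward n = 1.0: no phase shift.
Exactly one π shift → a net half-wave offset.
With one net inversion, destructive interference in reflection requires 2 n t = m λ.
The smallest nonzero thickness corresponds to m = 1: t = m λ / (2 n) = 1.00 × 695 / (2 × 1.31) = 265 nm.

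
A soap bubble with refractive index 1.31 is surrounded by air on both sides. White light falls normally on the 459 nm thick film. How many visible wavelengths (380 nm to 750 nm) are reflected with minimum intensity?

Top surface (1.0 → 1.31): reflection off a higher-index medium gives a half-wave phase shift.
Ray reflecting at the bottom interface goes from n = 1.31 toward n = 1.0: no phase shift.
Net: one phase inversion between the two reflected rays.
So the condition for destructive reflection is 2 n t = m λ.
λ = 2 n t / m = 1203 / m nm.
m=1: 1203 nm (IR); m=2: 601 nm (visible); m=3: 401 nm (visible); m=4: 301 nm (UV).

2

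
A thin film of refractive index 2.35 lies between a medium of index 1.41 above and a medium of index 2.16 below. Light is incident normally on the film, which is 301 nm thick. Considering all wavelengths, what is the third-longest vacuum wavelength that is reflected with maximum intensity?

566 nm

At the upper boundary (n = 1.41 to n = 2.35) the reflected ray undergoes a half-wave phase shift.
Ray reflecting at the bottom interface goes from n = 2.35 toward n = 2.16: no phase shift.
Net: one phase inversion between the two reflected rays.
For maximum reflection here: 2 n t = (m + ½) λ.
λ = 2 n t / (m + ½). The third-longest wavelength is m = 2: λ = 2 × 2.35 × 301 / 2.50 = 566 nm.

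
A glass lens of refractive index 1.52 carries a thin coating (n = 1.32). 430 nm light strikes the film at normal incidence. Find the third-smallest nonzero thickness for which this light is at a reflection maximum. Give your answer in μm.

0.489 μm

At the upper boundary (n = 1.0 to n = 1.32) the reflected ray undergoes a half-wave phase shift.
Ray reflecting at the bottom interface goes from n = 1.32 toward n = 1.52: a half-wave phase shift.
Net: no relative phase inversion (both shifts match).
For maximum reflection here: 2 n t = m λ.
The third-smallest nonzero thickness corresponds to m = 3: t = m λ / (2 n) = 3.00 × 430 / (2 × 1.32) = 489 nm.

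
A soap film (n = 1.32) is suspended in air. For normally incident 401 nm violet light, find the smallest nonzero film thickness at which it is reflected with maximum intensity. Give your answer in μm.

0.0759 μm

Ray reflecting at the top interface goes from n = 1.0 toward n = 1.32: a half-wave phase shift.
Bottom surface (1.32 → 1.0): reflection off a lower-index medium gives no phase shift.
Exactly one π shift → a net half-wave offset.
With one net inversion, constructive interference in reflection requires 2 n t = (m + ½) λ.
Minimum at m = 0: t = λ / (4 n) = 401 / (4 × 1.32) = 75.9 nm.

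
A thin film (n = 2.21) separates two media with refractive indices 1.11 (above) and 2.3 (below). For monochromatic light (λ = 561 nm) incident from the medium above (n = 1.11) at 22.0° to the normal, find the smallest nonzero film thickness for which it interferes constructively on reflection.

Top surface (1.11 → 2.21): reflection off a higher-index medium gives a half-wave phase shift.
Ray reflecting at the bottom interface goes from n = 2.21 toward n = 2.3: a half-wave phase shift.
Net: no relative phase inversion (both shifts match).
With no net inversion, constructive interference in reflection requires 2 n t cos θ_r = m λ.
Snell's law: 1.11 sin 22.0° = 2.21 sin θ_r → sin θ_r = 0.188, cos θ_r = 0.982.
Minimum nonzero at m = 1: t = λ / (2 n cos θ_r) = 561 / (2 × 2.21 × 0.982) = 129 nm.

129 nm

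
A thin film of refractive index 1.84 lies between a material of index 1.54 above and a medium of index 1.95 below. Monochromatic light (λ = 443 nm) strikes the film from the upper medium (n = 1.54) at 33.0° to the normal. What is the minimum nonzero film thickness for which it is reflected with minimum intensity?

67.6 nm

Top surface (1.54 → 1.84): reflection off a higher-index medium gives a half-wave phase shift.
Bottom surface (1.84 → 1.95): reflection off a higher-index medium gives a half-wave phase shift.
Net: no relative phase inversion (both shifts match).
With no net inversion, destructive interference in reflection requires 2 n t cos θ_r = (m + ½) λ.
Snell's law: 1.54 sin 33.0° = 1.84 sin θ_r → sin θ_r = 0.456, cos θ_r = 0.890.
Minimum at m = 0: t = λ / (4 n cos θ_r) = 443 / (4 × 1.84 × 0.890) = 67.6 nm.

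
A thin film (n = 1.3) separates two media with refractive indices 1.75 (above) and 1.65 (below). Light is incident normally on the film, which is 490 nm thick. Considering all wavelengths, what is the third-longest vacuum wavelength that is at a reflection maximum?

At the upper boundary (n = 1.75 to n = 1.3) the reflected ray undergoes no phase shift.
Ray reflecting at the bottom interface goes from n = 1.3 toward n = 1.65: a half-wave phase shift.
The two reflections differ by half a wavelength.
So the condition for constructive reflection is 2 n t = (m + ½) λ.
λ = 2 n t / (m + ½). The third-longest wavelength is m = 2: λ = 2 × 1.3 × 490 / 2.50 = 510 nm.

510 nm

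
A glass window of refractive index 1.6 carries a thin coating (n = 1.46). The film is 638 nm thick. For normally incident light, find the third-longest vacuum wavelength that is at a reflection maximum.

621 nm

Ray reflecting at the top interface goes from n = 1.0 toward n = 1.46: a half-wave phase shift.
Ray reflecting at the bottom interface goes from n = 1.46 toward n = 1.6: a half-wave phase shift.
Zero or two π shifts → no net half-wave offset.
With no net inversion, constructive interference in reflection requires 2 n t = m λ.
λ = 2 n t / m. The third-longest wavelength is m = 3: λ = 2 × 1.46 × 638 / 3.00 = 621 nm.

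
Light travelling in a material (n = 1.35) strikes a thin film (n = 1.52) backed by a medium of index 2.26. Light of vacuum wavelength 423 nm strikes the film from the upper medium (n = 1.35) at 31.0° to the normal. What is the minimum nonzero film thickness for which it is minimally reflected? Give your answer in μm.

0.0782 μm

Top surface (1.35 → 1.52): reflection off a higher-index medium gives a half-wave phase shift.
Ray reflecting at the bottom interface goes from n = 1.52 toward n = 2.26: a half-wave phase shift.
Net: no relative phase inversion (both shifts match).
For minimum reflection here: 2 n t cos θ_r = (m + ½) λ.
Snell's law: 1.35 sin 31.0° = 1.52 sin θ_r → sin θ_r = 0.457, cos θ_r = 0.889.
Minimum at m = 0: t = λ / (4 n cos θ_r) = 423 / (4 × 1.52 × 0.889) = 78.2 nm.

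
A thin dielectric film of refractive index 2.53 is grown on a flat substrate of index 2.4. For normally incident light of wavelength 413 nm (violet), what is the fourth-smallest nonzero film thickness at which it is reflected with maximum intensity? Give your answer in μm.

0.286 μm

Ray reflecting at the top interface goes from n = 1.0 toward n = 2.53: a half-wave phase shift.
Ray reflecting at the bottom interface goes from n = 2.53 toward n = 2.4: no phase shift.
Net: one phase inversion between the two reflected rays.
With one net inversion, constructive interference in reflection requires 2 n t = (m + ½) λ.
The fourth-smallest nonzero thickness corresponds to m = 3: t = (m + ½) λ / (2 n) = 3.50 × 413 / (2 × 2.53) = 286 nm.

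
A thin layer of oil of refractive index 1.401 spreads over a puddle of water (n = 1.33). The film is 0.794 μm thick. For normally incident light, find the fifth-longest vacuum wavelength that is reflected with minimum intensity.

445 nm

At the upper boundary (n = 1.0 to n = 1.401) the reflected ray undergoes a half-wave phase shift.
At the lower boundary (n = 1.401 to n = 1.33) the reflected ray undergoes no phase shift.
Exactly one π shift → a net half-wave offset.
For weak reflection here: 2 n t = m λ.
λ = 2 n t / m. The fifth-longest wavelength is m = 5: λ = 2 × 1.401 × 794 / 5.00 = 445 nm.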